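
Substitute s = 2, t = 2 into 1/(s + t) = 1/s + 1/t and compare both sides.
LHS = 1/(2 + 2) = 1/4
RHS = 1/2 + 1/2 = 1

LHS ≠ RHS, so the equation does not hold here.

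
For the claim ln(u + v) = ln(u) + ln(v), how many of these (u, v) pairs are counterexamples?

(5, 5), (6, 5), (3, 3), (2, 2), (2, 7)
Testing each pair:
(5, 5): LHS = ln(10) ≈ 2.303, RHS = 2·ln(5) ≈ 3.219 → counterexample
(6, 5): LHS = ln(11) ≈ 2.398, RHS = ln(5) + ln(6) ≈ 3.401 → counterexample
(3, 3): LHS = ln(6) ≈ 1.792, RHS = 2·ln(3) ≈ 2.197 → counterexample
(2, 2): LHS = ln(4) ≈ 1.386, RHS = 2·ln(2) ≈ 1.386 → satisfies claim
(2, 7): LHS = ln(9) ≈ 2.197, RHS = ln(2) + ln(7) ≈ 2.639 → counterexample

That makes 4 counterexamples.

Answer: 4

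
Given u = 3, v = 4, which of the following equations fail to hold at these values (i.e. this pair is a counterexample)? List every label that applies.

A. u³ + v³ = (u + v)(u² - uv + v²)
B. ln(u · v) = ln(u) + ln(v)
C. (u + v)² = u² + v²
Evaluating each claim at the given values:
A. LHS = 91, RHS = 91 → holds here (LHS = RHS)
B. LHS = ln(12) ≈ 2.485, RHS = ln(3) + ln(4) ≈ 2.485 → holds here (LHS = RHS)
C. LHS = 49, RHS = 25 → fails here (LHS ≠ RHS)

Answer: C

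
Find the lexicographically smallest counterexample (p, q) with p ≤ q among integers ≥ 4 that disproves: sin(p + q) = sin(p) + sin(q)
(p, q) = (4, 4)

Substituting (4, 4) into the claim:
LHS = sin(4 + 4) = sin(8) ≈ 0.9894
RHS = sin(4) + sin(4) = 2·sin(4) ≈ -1.514

Since LHS ≠ RHS, this pair disproves the claim, and no lexicographically smaller pair (p ≤ q, integers ≥ 4) does.

For instance (4, 8) is also a counterexample (LHS = sin(12) ≈ -0.5366, RHS = sin(4) + sin(8) ≈ 0.2326), but it's lexicographically larger.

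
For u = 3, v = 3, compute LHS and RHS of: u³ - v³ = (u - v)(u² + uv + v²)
LHS = 3³ - 3³ = 0
RHS = (3 - 3)(3² + 3·3 + 3²) = 0

LHS = RHS: the two sides agree.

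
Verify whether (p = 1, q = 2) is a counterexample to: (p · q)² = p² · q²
Substituting p = 1, q = 2:
LHS = (1 · 2)² = 4
RHS = 1² · 2² = 4

The sides agree, so this pair does not disprove the claim.

Answer: No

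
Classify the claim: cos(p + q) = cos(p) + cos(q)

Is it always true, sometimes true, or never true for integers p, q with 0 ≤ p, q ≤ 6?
Never true

The claim fails for every pair in the range. For instance at (p, q) = (4, 0): LHS = cos(4) ≈ -0.6536, RHS = cos(4) + 1 ≈ 0.3464.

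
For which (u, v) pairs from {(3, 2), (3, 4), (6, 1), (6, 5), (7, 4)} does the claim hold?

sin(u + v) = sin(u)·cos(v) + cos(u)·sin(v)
All pairs

Testing each pair:
(3, 2): LHS = sin(5) ≈ -0.9589, RHS = sin(2)·cos(3) + sin(3)·cos(2) ≈ -0.9589 → holds
(3, 4): LHS = sin(7) ≈ 0.657, RHS = sin(3)·cos(4) + sin(4)·cos(3) ≈ 0.657 → holds
(6, 1): LHS = sin(7) ≈ 0.657, RHS = sin(6)·cos(1) + sin(1)·cos(6) ≈ 0.657 → holds
(6, 5): LHS = sin(11) ≈ -1, RHS = sin(5)·cos(6) + sin(6)·cos(5) ≈ -1 → holds
(7, 4): LHS = sin(11) ≈ -1, RHS = sin(4)·cos(7) + sin(7)·cos(4) ≈ -1 → holds

Every pair satisfies the claim.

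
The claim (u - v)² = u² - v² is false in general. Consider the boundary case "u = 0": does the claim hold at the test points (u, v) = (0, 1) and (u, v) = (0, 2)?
No, fails at both test points

At (0, 1): LHS = 1 ≠ RHS = -1
At (0, 2): LHS = 4 ≠ RHS = -4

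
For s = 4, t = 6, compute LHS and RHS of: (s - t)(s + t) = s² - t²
LHS = (4 - 6)(4 + 6) = -20
RHS = 4² - 6² = -20

LHS = RHS: the two sides agree.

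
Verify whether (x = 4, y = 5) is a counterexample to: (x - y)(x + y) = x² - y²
Substituting x = 4, y = 5:
LHS = (4 - 5)(4 + 5) = -9
RHS = 4² - 5² = -9

The sides agree, so this pair does not disprove the claim.

Answer: No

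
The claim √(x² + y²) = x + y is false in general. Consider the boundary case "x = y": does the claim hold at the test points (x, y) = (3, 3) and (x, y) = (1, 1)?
No, fails at both test points

At (3, 3): LHS = 3·√(2) ≈ 4.243 ≠ RHS = 6
At (1, 1): LHS = √(2) ≈ 1.414 ≠ RHS = 2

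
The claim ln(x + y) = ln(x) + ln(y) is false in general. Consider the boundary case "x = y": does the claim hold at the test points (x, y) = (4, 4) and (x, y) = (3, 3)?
At (4, 4): LHS = ln(8) ≈ 2.079 ≠ RHS = 2·ln(4) ≈ 2.773
At (3, 3): LHS = ln(6) ≈ 1.792 ≠ RHS = 2·ln(3) ≈ 2.197

Answer: No, fails at both test points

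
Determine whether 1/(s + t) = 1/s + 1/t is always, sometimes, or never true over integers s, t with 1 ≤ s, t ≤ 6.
Never true

The claim fails for every pair in the range. For instance at (s, t) = (3, 6): LHS = 1/9, RHS = 1/2.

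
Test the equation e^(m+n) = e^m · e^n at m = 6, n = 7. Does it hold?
Holds

Substituting m = 6, n = 7:

LHS = e^(6+7) = e^13 ≈ 442413.4
RHS = e^6 · e^7 = e^13 ≈ 442413.4

LHS = RHS, so the equation holds at this point.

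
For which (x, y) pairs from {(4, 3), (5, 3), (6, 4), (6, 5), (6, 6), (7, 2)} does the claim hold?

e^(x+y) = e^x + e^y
None

Testing each pair:
(4, 3): LHS = e^7 ≈ 1097, RHS = e^3 + e^4 ≈ 74.68 → fails
(5, 3): LHS = e^8 ≈ 2981, RHS = e^3 + e^5 ≈ 168.5 → fails
(6, 4): LHS = e^10 ≈ 22026.5, RHS = e^4 + e^6 ≈ 458 → fails
(6, 5): LHS = e^11 ≈ 59874.1, RHS = e^5 + e^6 ≈ 551.8 → fails
(6, 6): LHS = e^12 ≈ 162754.8, RHS = 2·e^6 ≈ 806.9 → fails
(7, 2): LHS = e^9 ≈ 8103, RHS = e^2 + e^7 ≈ 1104 → fails

No pair satisfies the claim.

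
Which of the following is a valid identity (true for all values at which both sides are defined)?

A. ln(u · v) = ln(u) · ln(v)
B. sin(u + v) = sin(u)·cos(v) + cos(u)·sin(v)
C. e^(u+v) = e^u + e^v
B

A: fails at (2, 4) — LHS = ln(8) ≈ 2.079, RHS = ln(2)·ln(4) ≈ 0.9609.
B: holds — e.g. at (0, 1), both sides equal sin(1) ≈ 0.8415.
C: fails at (4, 4) — LHS = e^8 ≈ 2981, RHS = 2·e^4 ≈ 109.2.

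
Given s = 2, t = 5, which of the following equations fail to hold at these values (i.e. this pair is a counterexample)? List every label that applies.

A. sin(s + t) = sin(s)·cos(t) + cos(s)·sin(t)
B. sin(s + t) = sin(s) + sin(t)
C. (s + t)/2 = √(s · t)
B, C

Evaluating each claim at the given values:
A. LHS = sin(7) ≈ 0.657, RHS = sin(2)·cos(5) + sin(5)·cos(2) ≈ 0.657 → holds here (LHS = RHS)
B. LHS = sin(7) ≈ 0.657, RHS = sin(5) + sin(2) ≈ -0.04963 → fails here (LHS ≠ RHS)
C. LHS = 7/2, RHS = √(10) ≈ 3.162 → fails here (LHS ≠ RHS)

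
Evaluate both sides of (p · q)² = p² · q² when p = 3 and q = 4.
LHS = (3 · 4)² = 144
RHS = 3² · 4² = 144

LHS = RHS: the two sides agree.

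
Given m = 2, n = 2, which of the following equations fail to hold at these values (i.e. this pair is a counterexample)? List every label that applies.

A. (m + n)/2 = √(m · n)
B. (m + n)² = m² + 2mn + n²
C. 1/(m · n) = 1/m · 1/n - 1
C

Evaluating each claim at the given values:
A. LHS = 2, RHS = 2 → holds here (LHS = RHS)
B. LHS = 16, RHS = 16 → holds here (LHS = RHS)
C. LHS = 1/4, RHS = -3/4 → fails here (LHS ≠ RHS)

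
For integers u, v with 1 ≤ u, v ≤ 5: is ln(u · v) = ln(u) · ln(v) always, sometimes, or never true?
Sometimes true

It holds at (u, v) = (1, 1) (both sides equal 0), but fails at (u, v) = (3, 2) (LHS = ln(6) ≈ 1.792, RHS = ln(2)·ln(3) ≈ 0.7615).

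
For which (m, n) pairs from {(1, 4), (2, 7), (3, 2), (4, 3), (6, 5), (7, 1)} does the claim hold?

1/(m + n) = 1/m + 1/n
None

Testing each pair:
(1, 4): LHS = 1/5, RHS = 5/4 → fails
(2, 7): LHS = 1/9, RHS = 9/14 → fails
(3, 2): LHS = 1/5, RHS = 5/6 → fails
(4, 3): LHS = 1/7, RHS = 7/12 → fails
(6, 5): LHS = 1/11, RHS = 11/30 → fails
(7, 1): LHS = 1/8, RHS = 8/7 → fails

No pair satisfies the claim.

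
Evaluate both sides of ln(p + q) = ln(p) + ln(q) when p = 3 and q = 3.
LHS = ln(3 + 3) = ln(6) ≈ 1.792
RHS = ln(3) + ln(3) = 2·ln(3) ≈ 2.197

LHS ≠ RHS (they differ by about 0.4055), so the equation does not hold here.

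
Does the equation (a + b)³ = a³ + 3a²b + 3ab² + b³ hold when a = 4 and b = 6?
Holds

Substituting a = 4, b = 6:

LHS = (4 + 6)³ = 1000
RHS = 4³ + 3·4²·6 + 3·4·6² + 6³ = 1000

LHS = RHS, so the equation holds at this point.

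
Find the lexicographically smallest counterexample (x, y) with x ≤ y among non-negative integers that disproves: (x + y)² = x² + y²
(x, y) = (1, 1)

At (0, 0): both sides equal 0, so it holds there.
At (0, 2): both sides equal 4, so it holds there.

Substituting (1, 1) into the claim:
LHS = (1 + 1)² = 4
RHS = 1² + 1² = 2

Since LHS ≠ RHS, this pair disproves the claim, and no lexicographically smaller pair (x ≤ y, non-negative integers) does.

For instance (2, 2) is also a counterexample (LHS = 16, RHS = 8), but it's lexicographically larger.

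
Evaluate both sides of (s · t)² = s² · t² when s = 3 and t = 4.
LHS = (3 · 4)² = 144
RHS = 3² · 4² = 144

LHS = RHS: the two sides agree.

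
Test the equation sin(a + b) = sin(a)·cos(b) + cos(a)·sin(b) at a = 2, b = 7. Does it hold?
Substituting a = 2, b = 7:

LHS = sin(2 + 7) = sin(9) ≈ 0.4121
RHS = sin(2)·cos(7) + cos(2)·sin(7) = sin(7)·cos(2) + sin(2)·cos(7) ≈ 0.4121

LHS = RHS, so the equation holds at this point.

Answer: Holds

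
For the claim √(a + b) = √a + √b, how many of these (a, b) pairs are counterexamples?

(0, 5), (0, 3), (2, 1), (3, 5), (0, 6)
Testing each pair:
(0, 5): LHS = √(5) ≈ 2.236, RHS = √(5) ≈ 2.236 → satisfies claim
(0, 3): LHS = √(3) ≈ 1.732, RHS = √(3) ≈ 1.732 → satisfies claim
(2, 1): LHS = √(3) ≈ 1.732, RHS = 1 + √(2) ≈ 2.414 → counterexample
(3, 5): LHS = 2·√(2) ≈ 2.828, RHS = √(3) + √(5) ≈ 3.968 → counterexample
(0, 6): LHS = √(6) ≈ 2.449, RHS = √(6) ≈ 2.449 → satisfies claim

That makes 2 counterexamples.

Answer: 2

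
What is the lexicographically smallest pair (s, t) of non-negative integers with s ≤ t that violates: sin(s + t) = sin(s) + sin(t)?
At (0, 3): both sides equal sin(3) ≈ 0.1411, so it holds there.

Substituting (1, 1) into the claim:
LHS = sin(1 + 1) = sin(2) ≈ 0.9093
RHS = sin(1) + sin(1) = 2·sin(1) ≈ 1.683

Since LHS ≠ RHS, this pair disproves the claim, and no lexicographically smaller pair (s ≤ t, non-negative integers) does.

For instance (5, 6) is also a counterexample (LHS = sin(11) ≈ -1, RHS = sin(5) + sin(6) ≈ -1.238), but it's lexicographically larger.

Answer: (s, t) = (1, 1)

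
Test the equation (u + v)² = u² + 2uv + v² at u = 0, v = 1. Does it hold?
Substituting u = 0, v = 1:

LHS = (0 + 1)² = 1
RHS = 0² + 2·0·1 + 1² = 1

LHS = RHS, so the equation holds at this point.

Answer: Holds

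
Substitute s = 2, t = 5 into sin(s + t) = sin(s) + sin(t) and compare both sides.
LHS = sin(2 + 5) = sin(7) ≈ 0.657
RHS = sin(2) + sin(5) ≈ -0.04963

LHS ≠ RHS (they differ by about 0.7066), so the equation does not hold here.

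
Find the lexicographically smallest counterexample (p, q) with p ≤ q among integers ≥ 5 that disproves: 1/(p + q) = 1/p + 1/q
(p, q) = (5, 5)

Substituting (5, 5) into the claim:
LHS = 1/(5 + 5) = 1/10
RHS = 1/5 + 1/5 = 2/5

Since LHS ≠ RHS, this pair disproves the claim, and no lexicographically smaller pair (p ≤ q, integers ≥ 5) does.

For instance (5, 9) is also a counterexample (LHS = 1/14, RHS = 14/45), but it's lexicographically larger.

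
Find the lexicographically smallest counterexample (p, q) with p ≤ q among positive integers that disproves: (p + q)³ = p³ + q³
Substituting (1, 1) into the claim:
LHS = (1 + 1)³ = 8
RHS = 1³ + 1³ = 2

Since LHS ≠ RHS, this pair disproves the claim, and no lexicographically smaller pair (p ≤ q, positive integers) does.

For instance (6, 8) is also a counterexample (LHS = 2744, RHS = 728), but it's lexicographically larger.

Answer: (p, q) = (1, 1)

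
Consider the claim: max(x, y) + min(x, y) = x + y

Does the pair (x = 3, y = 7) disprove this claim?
Substituting x = 3, y = 7:
LHS = max(3, 7) + min(3, 7) = 10
RHS = 3 + 7 = 10

The sides agree, so this pair does not disprove the claim.

Answer: No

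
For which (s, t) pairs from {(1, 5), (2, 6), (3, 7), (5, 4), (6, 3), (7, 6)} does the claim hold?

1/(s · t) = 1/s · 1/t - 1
Testing each pair:
(1, 5): LHS = 1/5, RHS = -4/5 → fails
(2, 6): LHS = 1/12, RHS = -11/12 → fails
(3, 7): LHS = 1/21, RHS = -20/21 → fails
(5, 4): LHS = 1/20, RHS = -19/20 → fails
(6, 3): LHS = 1/18, RHS = -17/18 → fails
(7, 6): LHS = 1/42, RHS = -41/42 → fails

No pair satisfies the claim.

Answer: None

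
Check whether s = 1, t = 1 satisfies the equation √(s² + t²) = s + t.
Substituting s = 1, t = 1:

LHS = √(1² + 1²) = √(2) ≈ 1.414
RHS = 1 + 1 = 2

LHS ≠ RHS, so the equation does not hold at this point.

Answer: Fails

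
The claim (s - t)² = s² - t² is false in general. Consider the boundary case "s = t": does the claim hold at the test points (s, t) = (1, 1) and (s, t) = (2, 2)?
At (1, 1): LHS = 0, RHS = 0 → equal
At (2, 2): LHS = 0, RHS = 0 → equal

So the claim does hold at both of these boundary points, even though it is not an identity.

Answer: Yes, holds at both test points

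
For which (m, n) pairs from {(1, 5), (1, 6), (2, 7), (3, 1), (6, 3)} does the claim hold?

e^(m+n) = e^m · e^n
All pairs

Testing each pair:
(1, 5): LHS = e^6 ≈ 403.4, RHS = e^6 ≈ 403.4 → holds
(1, 6): LHS = e^7 ≈ 1097, RHS = e^7 ≈ 1097 → holds
(2, 7): LHS = e^9 ≈ 8103, RHS = e^9 ≈ 8103 → holds
(3, 1): LHS = e^4 ≈ 54.6, RHS = e^4 ≈ 54.6 → holds
(6, 3): LHS = e^9 ≈ 8103, RHS = e^9 ≈ 8103 → holds

Every pair satisfies the claim.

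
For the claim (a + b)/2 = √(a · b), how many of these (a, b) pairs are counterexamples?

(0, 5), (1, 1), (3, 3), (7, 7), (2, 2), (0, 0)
Testing each pair:
(0, 5): LHS = 5/2, RHS = 0 → counterexample
(1, 1): LHS = 1, RHS = 1 → satisfies claim
(3, 3): LHS = 3, RHS = 3 → satisfies claim
(7, 7): LHS = 7, RHS = 7 → satisfies claim
(2, 2): LHS = 2, RHS = 2 → satisfies claim
(0, 0): LHS = 0, RHS = 0 → satisfies claim

That makes 1 counterexample.

Answer: 1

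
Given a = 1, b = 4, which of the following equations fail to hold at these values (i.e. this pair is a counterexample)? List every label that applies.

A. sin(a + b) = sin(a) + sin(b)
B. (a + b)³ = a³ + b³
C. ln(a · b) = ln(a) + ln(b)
A, B

Evaluating each claim at the given values:
A. LHS = sin(5) ≈ -0.9589, RHS = sin(4) + sin(1) ≈ 0.08467 → fails here (LHS ≠ RHS)
B. LHS = 125, RHS = 65 → fails here (LHS ≠ RHS)
C. LHS = ln(4) ≈ 1.386, RHS = ln(4) ≈ 1.386 → holds here (LHS = RHS)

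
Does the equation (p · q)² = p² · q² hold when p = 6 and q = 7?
Substituting p = 6, q = 7:

LHS = (6 · 7)² = 1764
RHS = 6² · 7² = 1764

LHS = RHS, so the equation holds at this point.

Answer: Holds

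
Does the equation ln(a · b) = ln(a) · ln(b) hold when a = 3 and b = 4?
Fails

Substituting a = 3, b = 4:

LHS = ln(3 · 4) = ln(12) ≈ 2.485
RHS = ln(3) · ln(4) ≈ 1.523

LHS ≠ RHS, so the equation does not hold at this point.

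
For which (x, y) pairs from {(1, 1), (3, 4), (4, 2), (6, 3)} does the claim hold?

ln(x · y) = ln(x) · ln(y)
(1, 1)

Testing each pair:
(1, 1): LHS = 0, RHS = 0 → holds
(3, 4): LHS = ln(12) ≈ 2.485, RHS = ln(3)·ln(4) ≈ 1.523 → fails
(4, 2): LHS = ln(8) ≈ 2.079, RHS = ln(2)·ln(4) ≈ 0.9609 → fails
(6, 3): LHS = ln(18) ≈ 2.89, RHS = ln(3)·ln(6) ≈ 1.968 → fails

1 of 4 pairs satisfies the claim.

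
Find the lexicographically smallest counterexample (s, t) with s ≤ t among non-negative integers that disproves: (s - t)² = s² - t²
(s, t) = (0, 1)

Substituting (0, 1) into the claim:
LHS = (0 - 1)² = 1
RHS = 0² - 1² = -1

Since LHS ≠ RHS, this pair disproves the claim, and no lexicographically smaller pair (s ≤ t, non-negative integers) does.

For instance (0, 7) is also a counterexample (LHS = 49, RHS = -49), but it's lexicographically larger.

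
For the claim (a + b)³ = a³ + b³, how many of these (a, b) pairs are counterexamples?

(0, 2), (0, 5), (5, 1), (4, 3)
Testing each pair:
(0, 2): LHS = 8, RHS = 8 → satisfies claim
(0, 5): LHS = 125, RHS = 125 → satisfies claim
(5, 1): LHS = 216, RHS = 126 → counterexample
(4, 3): LHS = 343, RHS = 91 → counterexample

That makes 2 counterexamples.

Answer: 2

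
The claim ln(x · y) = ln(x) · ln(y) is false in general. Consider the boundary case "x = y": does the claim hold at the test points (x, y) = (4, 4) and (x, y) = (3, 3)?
At (4, 4): LHS = ln(16) ≈ 2.773 ≠ RHS = ln(4)² ≈ 1.922
At (3, 3): LHS = ln(9) ≈ 2.197 ≠ RHS = ln(3)² ≈ 1.207

Answer: No, fails at both test points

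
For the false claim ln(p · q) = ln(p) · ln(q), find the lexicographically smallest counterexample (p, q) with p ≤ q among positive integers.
(p, q) = (1, 2)

At (1, 1): both sides equal 0, so it holds there.

Substituting (1, 2) into the claim:
LHS = ln(1 · 2) = ln(2) ≈ 0.6931
RHS = ln(1) · ln(2) = 0

Since LHS ≠ RHS, this pair disproves the claim, and no lexicographically smaller pair (p ≤ q, positive integers) does.

For instance (2, 6) is also a counterexample (LHS = ln(12) ≈ 2.485, RHS = ln(2)·ln(6) ≈ 1.242), but it's lexicographically larger.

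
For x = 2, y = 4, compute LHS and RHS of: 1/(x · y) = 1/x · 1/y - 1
LHS = 1/(2 · 4) = 1/8
RHS = 1/2 · 1/4 - 1 = -7/8

LHS ≠ RHS, so the equation does not hold here.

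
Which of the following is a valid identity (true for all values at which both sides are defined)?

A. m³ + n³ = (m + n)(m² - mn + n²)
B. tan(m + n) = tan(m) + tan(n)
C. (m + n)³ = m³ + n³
A: holds — e.g. at (1, 2), both sides equal 9.
B: fails at (4, 4) — LHS = tan(8) ≈ -6.8, RHS = 2·tan(4) ≈ 2.316.
C: fails at (3, 4) — LHS = 343, RHS = 91.

Answer: A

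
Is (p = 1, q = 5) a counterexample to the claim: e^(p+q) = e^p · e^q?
Substituting p = 1, q = 5:
LHS = e^(1+5) = e^6 ≈ 403.4
RHS = e^1 · e^5 = e^6 ≈ 403.4

The sides agree, so this pair does not disprove the claim.

Answer: No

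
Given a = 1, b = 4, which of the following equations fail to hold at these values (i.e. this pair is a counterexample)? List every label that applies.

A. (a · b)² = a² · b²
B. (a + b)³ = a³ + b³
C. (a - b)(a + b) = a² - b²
B

Evaluating each claim at the given values:
A. LHS = 16, RHS = 16 → holds here (LHS = RHS)
B. LHS = 125, RHS = 65 → fails here (LHS ≠ RHS)
C. LHS = -15, RHS = -15 → holds here (LHS = RHS)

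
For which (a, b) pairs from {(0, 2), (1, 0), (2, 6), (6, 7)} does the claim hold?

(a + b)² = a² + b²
(0, 2), (1, 0)

Testing each pair:
(0, 2): LHS = 4, RHS = 4 → holds
(1, 0): LHS = 1, RHS = 1 → holds
(2, 6): LHS = 64, RHS = 40 → fails
(6, 7): LHS = 169, RHS = 85 → fails

2 of 4 pairs satisfy the claim.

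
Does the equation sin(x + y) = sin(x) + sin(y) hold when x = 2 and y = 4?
Fails

Substituting x = 2, y = 4:

LHS = sin(2 + 4) = sin(6) ≈ -0.2794
RHS = sin(2) + sin(4) ≈ 0.1525

LHS ≠ RHS, so the equation does not hold at this point.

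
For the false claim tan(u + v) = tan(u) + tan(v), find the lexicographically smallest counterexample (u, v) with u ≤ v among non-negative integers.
(u, v) = (1, 1)

Substituting (1, 1) into the claim:
LHS = tan(1 + 1) = tan(2) ≈ -2.185
RHS = tan(1) + tan(1) = 2·tan(1) ≈ 3.115

Since LHS ≠ RHS, this pair disproves the claim, and no lexicographically smaller pair (u ≤ v, non-negative integers) does.

For instance (1, 5) is also a counterexample (LHS = tan(6) ≈ -0.291, RHS = tan(5) + tan(1) ≈ -1.823), but it's lexicographically larger.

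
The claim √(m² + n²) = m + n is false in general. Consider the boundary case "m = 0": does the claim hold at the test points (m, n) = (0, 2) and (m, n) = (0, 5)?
At (0, 2): LHS = 2, RHS = 2 → equal
At (0, 5): LHS = 5, RHS = 5 → equal

So the claim does hold at both of these boundary points, even though it is not an identity.

Answer: Yes, holds at both test points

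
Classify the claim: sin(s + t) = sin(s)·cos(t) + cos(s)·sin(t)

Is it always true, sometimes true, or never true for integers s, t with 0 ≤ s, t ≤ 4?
The identity holds for every pair in the range. For instance at (s, t) = (0, 4): both sides equal sin(4) ≈ -0.7568.

Answer: Always true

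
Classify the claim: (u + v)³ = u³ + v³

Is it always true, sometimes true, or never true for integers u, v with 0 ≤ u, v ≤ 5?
It holds at (u, v) = (4, 0) (both sides equal 64), but fails at (u, v) = (5, 3) (LHS = 512, RHS = 152).

Answer: Sometimes true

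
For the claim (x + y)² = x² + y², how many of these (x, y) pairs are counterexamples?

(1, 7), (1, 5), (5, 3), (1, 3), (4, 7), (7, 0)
5

Testing each pair:
(1, 7): LHS = 64, RHS = 50 → counterexample
(1, 5): LHS = 36, RHS = 26 → counterexample
(5, 3): LHS = 64, RHS = 34 → counterexample
(1, 3): LHS = 16, RHS = 10 → counterexample
(4, 7): LHS = 121, RHS = 65 → counterexample
(7, 0): LHS = 49, RHS = 49 → satisfies claim

That makes 5 counterexamples.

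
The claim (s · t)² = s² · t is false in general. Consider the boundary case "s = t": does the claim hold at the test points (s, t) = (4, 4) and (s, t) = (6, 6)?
At (4, 4): LHS = 256 ≠ RHS = 64
At (6, 6): LHS = 1296 ≠ RHS = 216

Answer: No, fails at both test points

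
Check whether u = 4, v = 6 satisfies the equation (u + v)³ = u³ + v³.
Fails

Substituting u = 4, v = 6:

LHS = (4 + 6)³ = 1000
RHS = 4³ + 6³ = 280

LHS ≠ RHS, so the equation does not hold at this point.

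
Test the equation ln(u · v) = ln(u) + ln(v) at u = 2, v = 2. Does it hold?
Holds

Substituting u = 2, v = 2:

LHS = ln(2 · 2) = ln(4) ≈ 1.386
RHS = ln(2) + ln(2) = 2·ln(2) ≈ 1.386

LHS = RHS, so the equation holds at this point.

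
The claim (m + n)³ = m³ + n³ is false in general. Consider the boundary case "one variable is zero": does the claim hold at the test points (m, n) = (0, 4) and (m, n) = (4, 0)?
At (0, 4): LHS = 64, RHS = 64 → equal
At (4, 0): LHS = 64, RHS = 64 → equal

So the claim does hold at both of these boundary points, even though it is not an identity.

Answer: Yes, holds at both test points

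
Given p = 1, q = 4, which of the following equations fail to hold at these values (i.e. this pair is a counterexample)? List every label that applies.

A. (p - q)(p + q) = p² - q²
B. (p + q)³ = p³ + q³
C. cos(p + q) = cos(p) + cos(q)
Evaluating each claim at the given values:
A. LHS = -15, RHS = -15 → holds here (LHS = RHS)
B. LHS = 125, RHS = 65 → fails here (LHS ≠ RHS)
C. LHS = cos(5) ≈ 0.2837, RHS = cos(4) + cos(1) ≈ -0.1133 → fails here (LHS ≠ RHS)

Answer: B, C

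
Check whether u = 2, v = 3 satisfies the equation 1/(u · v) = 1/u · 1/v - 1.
Substituting u = 2, v = 3:

LHS = 1/(2 · 3) = 1/6
RHS = 1/2 · 1/3 - 1 = -5/6

LHS ≠ RHS, so the equation does not hold at this point.

Answer: Fails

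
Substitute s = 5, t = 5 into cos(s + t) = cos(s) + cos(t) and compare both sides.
LHS = cos(5 + 5) = cos(10) ≈ -0.8391
RHS = cos(5) + cos(5) = 2·cos(5) ≈ 0.5673

LHS ≠ RHS (they differ by about 1.406), so the equation does not hold here.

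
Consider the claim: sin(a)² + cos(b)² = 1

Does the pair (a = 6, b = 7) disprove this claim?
Substituting a = 6, b = 7:
LHS = sin(6)² + cos(7)² ≈ 0.6464
RHS = 1

Since LHS ≠ RHS, this pair disproves the claim.

Answer: Yes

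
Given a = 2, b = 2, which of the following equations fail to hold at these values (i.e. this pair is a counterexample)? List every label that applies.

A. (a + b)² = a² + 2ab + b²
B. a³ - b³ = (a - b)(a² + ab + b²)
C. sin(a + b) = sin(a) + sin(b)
C

Evaluating each claim at the given values:
A. LHS = 16, RHS = 16 → holds here (LHS = RHS)
B. LHS = 0, RHS = 0 → holds here (LHS = RHS)
C. LHS = sin(4) ≈ -0.7568, RHS = 2·sin(2) ≈ 1.819 → fails here (LHS ≠ RHS)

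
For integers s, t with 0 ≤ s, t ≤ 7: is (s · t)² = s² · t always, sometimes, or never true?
Sometimes true

It holds at (s, t) = (4, 1) (both sides equal 16), but fails at (s, t) = (2, 2) (LHS = 16, RHS = 8).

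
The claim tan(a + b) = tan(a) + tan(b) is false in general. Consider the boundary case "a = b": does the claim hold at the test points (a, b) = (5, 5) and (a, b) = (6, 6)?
At (5, 5): LHS = tan(10) ≈ 0.6484 ≠ RHS = 2·tan(5) ≈ -6.761
At (6, 6): LHS = tan(12) ≈ -0.6359 ≠ RHS = 2·tan(6) ≈ -0.582

Answer: No, fails at both test points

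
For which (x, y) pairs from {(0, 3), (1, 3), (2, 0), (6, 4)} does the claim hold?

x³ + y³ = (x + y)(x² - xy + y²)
All pairs

Testing each pair:
(0, 3): LHS = 27, RHS = 27 → holds
(1, 3): LHS = 28, RHS = 28 → holds
(2, 0): LHS = 8, RHS = 8 → holds
(6, 4): LHS = 280, RHS = 280 → holds

Every pair satisfies the claim.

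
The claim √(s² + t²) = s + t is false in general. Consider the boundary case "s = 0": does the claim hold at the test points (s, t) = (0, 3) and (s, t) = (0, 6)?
At (0, 3): LHS = 3, RHS = 3 → equal
At (0, 6): LHS = 6, RHS = 6 → equal

So the claim does hold at both of these boundary points, even though it is not an identity.

Answer: Yes, holds at both test points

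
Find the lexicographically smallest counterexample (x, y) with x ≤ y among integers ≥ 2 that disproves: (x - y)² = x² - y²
Substituting (2, 3) into the claim:
LHS = (2 - 3)² = 1
RHS = 2² - 3² = -5

Since LHS ≠ RHS, this pair disproves the claim, and no lexicographically smaller pair (x ≤ y, integers ≥ 2) does.

For instance (6, 8) is also a counterexample (LHS = 4, RHS = -28), but it's lexicographically larger.

Answer: (x, y) = (2, 3)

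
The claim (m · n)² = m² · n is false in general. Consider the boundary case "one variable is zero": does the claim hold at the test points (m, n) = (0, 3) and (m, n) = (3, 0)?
Yes, holds at both test points

At (0, 3): LHS = 0, RHS = 0 → equal
At (3, 0): LHS = 0, RHS = 0 → equal

So the claim does hold at both of these boundary points, even though it is not an identity.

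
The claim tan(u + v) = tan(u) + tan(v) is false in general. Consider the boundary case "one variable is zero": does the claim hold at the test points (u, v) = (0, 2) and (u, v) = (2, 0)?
At (0, 2): LHS = tan(2) ≈ -2.185, RHS = tan(2) ≈ -2.185 → equal
At (2, 0): LHS = tan(2) ≈ -2.185, RHS = tan(2) ≈ -2.185 → equal

So the claim does hold at both of these boundary points, even though it is not an identity.

Answer: Yes, holds at both test points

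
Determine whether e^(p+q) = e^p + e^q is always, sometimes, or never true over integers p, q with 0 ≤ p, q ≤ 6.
The claim fails for every pair in the range. For instance at (p, q) = (4, 3): LHS = e^7 ≈ 1097, RHS = e^3 + e^4 ≈ 74.68.

Answer: Never true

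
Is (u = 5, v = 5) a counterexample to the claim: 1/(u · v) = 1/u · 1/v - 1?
Yes

Substituting u = 5, v = 5:
LHS = 1/(5 · 5) = 1/25
RHS = 1/5 · 1/5 - 1 = -24/25

Since LHS ≠ RHS, this pair disproves the claim.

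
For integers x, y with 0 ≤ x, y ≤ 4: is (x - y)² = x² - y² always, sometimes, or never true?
Sometimes true

It holds at (x, y) = (1, 1) (both sides equal 0), but fails at (x, y) = (4, 3) (LHS = 1, RHS = 7).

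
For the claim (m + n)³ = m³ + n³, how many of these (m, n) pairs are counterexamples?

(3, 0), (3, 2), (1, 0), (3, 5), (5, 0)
2

Testing each pair:
(3, 0): LHS = 27, RHS = 27 → satisfies claim
(3, 2): LHS = 125, RHS = 35 → counterexample
(1, 0): LHS = 1, RHS = 1 → satisfies claim
(3, 5): LHS = 512, RHS = 152 → counterexample
(5, 0): LHS = 125, RHS = 125 → satisfies claim

That makes 2 counterexamples.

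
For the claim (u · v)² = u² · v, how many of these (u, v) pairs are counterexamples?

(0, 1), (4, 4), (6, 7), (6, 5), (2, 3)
4

Testing each pair:
(0, 1): LHS = 0, RHS = 0 → satisfies claim
(4, 4): LHS = 256, RHS = 64 → counterexample
(6, 7): LHS = 1764, RHS = 252 → counterexample
(6, 5): LHS = 900, RHS = 180 → counterexample
(2, 3): LHS = 36, RHS = 12 → counterexample

That makes 4 counterexamples.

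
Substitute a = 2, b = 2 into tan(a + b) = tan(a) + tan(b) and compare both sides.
LHS = tan(2 + 2) = tan(4) ≈ 1.158
RHS = tan(2) + tan(2) = 2·tan(2) ≈ -4.37

LHS ≠ RHS (they differ by about 5.528), so the equation does not hold here.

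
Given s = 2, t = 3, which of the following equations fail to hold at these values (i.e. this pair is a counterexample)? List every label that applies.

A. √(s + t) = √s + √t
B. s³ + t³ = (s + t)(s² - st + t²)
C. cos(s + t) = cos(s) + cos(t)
A, C

Evaluating each claim at the given values:
A. LHS = √(5) ≈ 2.236, RHS = √(2) + √(3) ≈ 3.146 → fails here (LHS ≠ RHS)
B. LHS = 35, RHS = 35 → holds here (LHS = RHS)
C. LHS = cos(5) ≈ 0.2837, RHS = cos(3) + cos(2) ≈ -1.406 → fails here (LHS ≠ RHS)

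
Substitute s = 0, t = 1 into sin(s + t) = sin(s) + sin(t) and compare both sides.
LHS = sin(0 + 1) = sin(1) ≈ 0.8415
RHS = sin(0) + sin(1) = sin(1) ≈ 0.8415

LHS = RHS: the two sides agree.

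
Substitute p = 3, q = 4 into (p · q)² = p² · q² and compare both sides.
LHS = (3 · 4)² = 144
RHS = 3² · 4² = 144

LHS = RHS: the two sides agree.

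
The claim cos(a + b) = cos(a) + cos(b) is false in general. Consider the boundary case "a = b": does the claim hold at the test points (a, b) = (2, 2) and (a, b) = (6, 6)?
No, fails at both test points

At (2, 2): LHS = cos(4) ≈ -0.6536 ≠ RHS = 2·cos(2) ≈ -0.8323
At (6, 6): LHS = cos(12) ≈ 0.8439 ≠ RHS = 2·cos(6) ≈ 1.92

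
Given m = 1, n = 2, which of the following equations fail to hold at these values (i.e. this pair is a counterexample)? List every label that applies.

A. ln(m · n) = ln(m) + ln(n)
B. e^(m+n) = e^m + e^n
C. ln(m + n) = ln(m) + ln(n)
B, C

Evaluating each claim at the given values:
A. LHS = ln(2) ≈ 0.6931, RHS = ln(2) ≈ 0.6931 → holds here (LHS = RHS)
B. LHS = e^3 ≈ 20.09, RHS = e + e^2 ≈ 10.11 → fails here (LHS ≠ RHS)
C. LHS = ln(3) ≈ 1.099, RHS = ln(2) ≈ 0.6931 → fails here (LHS ≠ RHS)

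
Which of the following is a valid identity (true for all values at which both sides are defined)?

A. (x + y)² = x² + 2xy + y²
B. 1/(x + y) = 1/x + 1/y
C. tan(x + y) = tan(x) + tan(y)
A

A: holds — e.g. at (3, 7), both sides equal 100.
B: fails at (1, 5) — LHS = 1/6, RHS = 6/5.
C: fails at (6, 7) — LHS = tan(13) ≈ 0.463, RHS = tan(6) + tan(7) ≈ 0.5804.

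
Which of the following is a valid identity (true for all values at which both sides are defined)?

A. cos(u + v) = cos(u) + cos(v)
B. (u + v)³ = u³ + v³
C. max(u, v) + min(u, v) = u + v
C

A: fails at (1, 2) — LHS = cos(3) ≈ -0.99, RHS = cos(2) + cos(1) ≈ 0.1242.
B: fails at (1, 2) — LHS = 27, RHS = 9.
C: holds — e.g. at (3, 7), both sides equal 10.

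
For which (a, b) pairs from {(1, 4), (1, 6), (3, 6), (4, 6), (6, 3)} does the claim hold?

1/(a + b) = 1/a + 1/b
None

Testing each pair:
(1, 4): LHS = 1/5, RHS = 5/4 → fails
(1, 6): LHS = 1/7, RHS = 7/6 → fails
(3, 6): LHS = 1/9, RHS = 1/2 → fails
(4, 6): LHS = 1/10, RHS = 5/12 → fails
(6, 3): LHS = 1/9, RHS = 1/2 → fails

No pair satisfies the claim.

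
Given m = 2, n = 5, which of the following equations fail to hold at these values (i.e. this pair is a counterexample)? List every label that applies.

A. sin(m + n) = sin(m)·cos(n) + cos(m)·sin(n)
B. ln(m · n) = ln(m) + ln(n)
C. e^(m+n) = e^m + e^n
Evaluating each claim at the given values:
A. LHS = sin(7) ≈ 0.657, RHS = sin(2)·cos(5) + sin(5)·cos(2) ≈ 0.657 → holds here (LHS = RHS)
B. LHS = ln(10) ≈ 2.303, RHS = ln(2) + ln(5) ≈ 2.303 → holds here (LHS = RHS)
C. LHS = e^7 ≈ 1097, RHS = e^2 + e^5 ≈ 155.8 → fails here (LHS ≠ RHS)

Answer: C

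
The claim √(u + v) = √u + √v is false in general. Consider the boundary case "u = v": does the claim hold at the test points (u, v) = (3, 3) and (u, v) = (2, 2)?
At (3, 3): LHS = √(6) ≈ 2.449 ≠ RHS = 2·√(3) ≈ 3.464
At (2, 2): LHS = 2 ≠ RHS = 2·√(2) ≈ 2.828

Answer: No, fails at both test points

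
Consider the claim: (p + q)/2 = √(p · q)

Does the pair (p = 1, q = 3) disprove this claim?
Yes

Substituting p = 1, q = 3:
LHS = (1 + 3)/2 = 2
RHS = √(1 · 3) = √(3) ≈ 1.732

Since LHS ≠ RHS, this pair disproves the claim.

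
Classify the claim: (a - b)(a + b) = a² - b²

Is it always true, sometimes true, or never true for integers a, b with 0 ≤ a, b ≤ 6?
Always true

The identity holds for every pair in the range. For instance at (a, b) = (3, 5): both sides equal -16.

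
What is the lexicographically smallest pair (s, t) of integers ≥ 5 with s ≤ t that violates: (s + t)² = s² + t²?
Substituting (5, 5) into the claim:
LHS = (5 + 5)² = 100
RHS = 5² + 5² = 50

Since LHS ≠ RHS, this pair disproves the claim, and no lexicographically smaller pair (s ≤ t, integers ≥ 5) does.

For instance (6, 8) is also a counterexample (LHS = 196, RHS = 100), but it's lexicographically larger.

Answer: (s, t) = (5, 5)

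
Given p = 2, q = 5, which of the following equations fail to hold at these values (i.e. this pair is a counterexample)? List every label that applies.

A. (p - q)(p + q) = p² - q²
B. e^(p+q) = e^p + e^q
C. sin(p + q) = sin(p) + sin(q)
B, C

Evaluating each claim at the given values:
A. LHS = -21, RHS = -21 → holds here (LHS = RHS)
B. LHS = e^7 ≈ 1097, RHS = e^2 + e^5 ≈ 155.8 → fails here (LHS ≠ RHS)
C. LHS = sin(7) ≈ 0.657, RHS = sin(5) + sin(2) ≈ -0.04963 → fails here (LHS ≠ RHS)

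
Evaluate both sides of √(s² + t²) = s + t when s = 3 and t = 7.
LHS = √(3² + 7²) = √(58) ≈ 7.616
RHS = 3 + 7 = 10

LHS ≠ RHS (they differ by about 2.384), so the equation does not hold here.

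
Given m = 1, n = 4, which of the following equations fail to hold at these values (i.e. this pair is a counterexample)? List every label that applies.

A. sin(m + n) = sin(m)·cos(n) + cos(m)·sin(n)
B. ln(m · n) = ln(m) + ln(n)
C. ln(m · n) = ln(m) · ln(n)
C

Evaluating each claim at the given values:
A. LHS = sin(5) ≈ -0.9589, RHS = sin(1)·cos(4) + sin(4)·cos(1) ≈ -0.9589 → holds here (LHS = RHS)
B. LHS = ln(4) ≈ 1.386, RHS = ln(4) ≈ 1.386 → holds here (LHS = RHS)
C. LHS = ln(4) ≈ 1.386, RHS = 0 → fails here (LHS ≠ RHS)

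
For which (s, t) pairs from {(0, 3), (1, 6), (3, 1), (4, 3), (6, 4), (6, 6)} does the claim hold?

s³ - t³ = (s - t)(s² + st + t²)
Testing each pair:
(0, 3): LHS = -27, RHS = -27 → holds
(1, 6): LHS = -215, RHS = -215 → holds
(3, 1): LHS = 26, RHS = 26 → holds
(4, 3): LHS = 37, RHS = 37 → holds
(6, 4): LHS = 152, RHS = 152 → holds
(6, 6): LHS = 0, RHS = 0 → holds

Every pair satisfies the claim.

Answer: All pairs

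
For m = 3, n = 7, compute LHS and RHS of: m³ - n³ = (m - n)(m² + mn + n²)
LHS = 3³ - 7³ = -316
RHS = (3 - 7)(3² + 3·7 + 7²) = -316

LHS = RHS: the two sides agree.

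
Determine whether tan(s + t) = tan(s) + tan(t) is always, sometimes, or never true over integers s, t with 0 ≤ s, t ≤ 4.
Sometimes true

It holds at (s, t) = (0, 2) (both sides equal tan(2) ≈ -2.185), but fails at (s, t) = (2, 1) (LHS = tan(3) ≈ -0.1425, RHS = tan(2) + tan(1) ≈ -0.6276).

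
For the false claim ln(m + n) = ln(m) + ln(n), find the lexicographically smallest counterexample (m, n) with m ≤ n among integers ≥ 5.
Substituting (5, 5) into the claim:
LHS = ln(5 + 5) = ln(10) ≈ 2.303
RHS = ln(5) + ln(5) = 2·ln(5) ≈ 3.219

Since LHS ≠ RHS, this pair disproves the claim, and no lexicographically smaller pair (m ≤ n, integers ≥ 5) does.

For instance (5, 7) is also a counterexample (LHS = ln(12) ≈ 2.485, RHS = ln(5) + ln(7) ≈ 3.555), but it's lexicographically larger.

Answer: (m, n) = (5, 5)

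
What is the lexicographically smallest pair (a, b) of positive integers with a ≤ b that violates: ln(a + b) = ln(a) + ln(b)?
Substituting (1, 1) into the claim:
LHS = ln(1 + 1) = ln(2) ≈ 0.6931
RHS = ln(1) + ln(1) = 0

Since LHS ≠ RHS, this pair disproves the claim, and no lexicographically smaller pair (a ≤ b, positive integers) does.

For instance (2, 4) is also a counterexample (LHS = ln(6) ≈ 1.792, RHS = ln(2) + ln(4) ≈ 2.079), but it's lexicographically larger.

Answer: (a, b) = (1, 1)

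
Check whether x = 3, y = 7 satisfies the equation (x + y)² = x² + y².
Fails

Substituting x = 3, y = 7:

LHS = (3 + 7)² = 100
RHS = 3² + 7² = 58

LHS ≠ RHS, so the equation does not hold at this point.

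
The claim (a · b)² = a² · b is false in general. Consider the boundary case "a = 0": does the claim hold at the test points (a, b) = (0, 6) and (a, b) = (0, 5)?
Yes, holds at both test points

At (0, 6): LHS = 0, RHS = 0 → equal
At (0, 5): LHS = 0, RHS = 0 → equal

So the claim does hold at both of these boundary points, even though it is not an identity.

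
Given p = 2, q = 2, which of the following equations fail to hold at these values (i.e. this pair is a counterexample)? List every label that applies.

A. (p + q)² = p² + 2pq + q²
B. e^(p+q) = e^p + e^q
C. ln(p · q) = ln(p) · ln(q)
Evaluating each claim at the given values:
A. LHS = 16, RHS = 16 → holds here (LHS = RHS)
B. LHS = e^4 ≈ 54.6, RHS = 2·e^2 ≈ 14.78 → fails here (LHS ≠ RHS)
C. LHS = ln(4) ≈ 1.386, RHS = ln(2)² ≈ 0.4805 → fails here (LHS ≠ RHS)

Answer: B, C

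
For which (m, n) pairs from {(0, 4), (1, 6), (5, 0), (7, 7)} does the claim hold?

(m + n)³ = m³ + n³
Testing each pair:
(0, 4): LHS = 64, RHS = 64 → holds
(1, 6): LHS = 343, RHS = 217 → fails
(5, 0): LHS = 125, RHS = 125 → holds
(7, 7): LHS = 2744, RHS = 686 → fails

2 of 4 pairs satisfy the claim.

Answer: (0, 4), (5, 0)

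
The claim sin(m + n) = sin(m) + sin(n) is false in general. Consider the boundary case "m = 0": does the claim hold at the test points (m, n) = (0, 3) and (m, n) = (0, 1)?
Yes, holds at both test points

At (0, 3): LHS = sin(3) ≈ 0.1411, RHS = sin(3) ≈ 0.1411 → equal
At (0, 1): LHS = sin(1) ≈ 0.8415, RHS = sin(1) ≈ 0.8415 → equal

So the claim does hold at both of these boundary points, even though it is not an identity.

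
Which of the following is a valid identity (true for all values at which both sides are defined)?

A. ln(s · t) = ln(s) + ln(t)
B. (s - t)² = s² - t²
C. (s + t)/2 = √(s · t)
A: holds — e.g. at (5, 5), both sides equal ln(25) ≈ 3.219.
B: fails at (3, 5) — LHS = 4, RHS = -16.
C: fails at (3, 7) — LHS = 5, RHS = √(21) ≈ 4.583.

Answer: A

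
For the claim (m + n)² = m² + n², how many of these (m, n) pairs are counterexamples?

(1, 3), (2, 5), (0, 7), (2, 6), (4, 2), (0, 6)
Testing each pair:
(1, 3): LHS = 16, RHS = 10 → counterexample
(2, 5): LHS = 49, RHS = 29 → counterexample
(0, 7): LHS = 49, RHS = 49 → satisfies claim
(2, 6): LHS = 64, RHS = 40 → counterexample
(4, 2): LHS = 36, RHS = 20 → counterexample
(0, 6): LHS = 36, RHS = 36 → satisfies claim

That makes 4 counterexamples.

Answer: 4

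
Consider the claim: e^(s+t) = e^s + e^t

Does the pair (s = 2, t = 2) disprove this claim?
Substituting s = 2, t = 2:
LHS = e^(2+2) = e^4 ≈ 54.6
RHS = e^2 + e^2 = 2·e^2 ≈ 14.78

Since LHS ≠ RHS, this pair disproves the claim.

Answer: Yes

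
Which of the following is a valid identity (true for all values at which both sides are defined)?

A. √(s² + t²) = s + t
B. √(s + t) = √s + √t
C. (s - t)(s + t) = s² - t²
C

A: fails at (1, 4) — LHS = √(17) ≈ 4.123, RHS = 5.
B: fails at (6, 7) — LHS = √(13) ≈ 3.606, RHS = √(6) + √(7) ≈ 5.095.
C: holds — e.g. at (2, 7), both sides equal -45.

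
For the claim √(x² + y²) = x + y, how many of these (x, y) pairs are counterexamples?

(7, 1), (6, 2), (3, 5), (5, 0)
3

Testing each pair:
(7, 1): LHS = 5·√(2) ≈ 7.071, RHS = 8 → counterexample
(6, 2): LHS = 2·√(10) ≈ 6.325, RHS = 8 → counterexample
(3, 5): LHS = √(34) ≈ 5.831, RHS = 8 → counterexample
(5, 0): LHS = 5, RHS = 5 → satisfies claim

That makes 3 counterexamples.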